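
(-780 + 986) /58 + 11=422 /29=14.55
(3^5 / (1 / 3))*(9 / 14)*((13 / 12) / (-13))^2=729 / 224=3.25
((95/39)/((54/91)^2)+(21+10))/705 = 331703/6167340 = 0.05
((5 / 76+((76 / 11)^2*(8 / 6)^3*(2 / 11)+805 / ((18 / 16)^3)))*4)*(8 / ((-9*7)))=-49387896584 / 165921129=-297.66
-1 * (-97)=97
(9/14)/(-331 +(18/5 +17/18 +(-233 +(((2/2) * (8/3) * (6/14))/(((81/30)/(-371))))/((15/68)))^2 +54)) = 295245/409928735167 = 0.00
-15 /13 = -1.15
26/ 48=13/ 24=0.54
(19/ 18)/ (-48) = -19/ 864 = -0.02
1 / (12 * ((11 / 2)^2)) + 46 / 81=5593 / 9801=0.57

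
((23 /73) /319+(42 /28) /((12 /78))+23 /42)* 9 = 60435561 /652036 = 92.69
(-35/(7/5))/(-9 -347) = 25/356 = 0.07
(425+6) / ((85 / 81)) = 34911 / 85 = 410.72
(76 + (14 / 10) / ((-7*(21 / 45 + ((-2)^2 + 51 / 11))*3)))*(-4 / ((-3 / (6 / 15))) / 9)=152188 / 33795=4.50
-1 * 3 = -3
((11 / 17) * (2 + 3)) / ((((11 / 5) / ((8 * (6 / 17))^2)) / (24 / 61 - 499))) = -1751904000 / 299693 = -5845.66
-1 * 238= -238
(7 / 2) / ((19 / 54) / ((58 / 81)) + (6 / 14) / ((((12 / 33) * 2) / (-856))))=-2842 / 409197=-0.01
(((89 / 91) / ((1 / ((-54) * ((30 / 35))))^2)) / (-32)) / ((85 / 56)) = -2335716 / 54145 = -43.14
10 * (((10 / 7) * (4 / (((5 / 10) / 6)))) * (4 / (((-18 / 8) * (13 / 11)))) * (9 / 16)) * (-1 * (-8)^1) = -422400 / 91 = -4641.76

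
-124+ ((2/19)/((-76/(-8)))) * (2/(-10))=-223824/1805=-124.00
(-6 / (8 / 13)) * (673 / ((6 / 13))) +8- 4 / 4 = -113681 / 8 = -14210.12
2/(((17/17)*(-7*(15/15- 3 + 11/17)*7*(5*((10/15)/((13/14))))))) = 663/78890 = 0.01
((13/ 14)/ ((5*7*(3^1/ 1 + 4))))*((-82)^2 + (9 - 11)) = 43693/ 1715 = 25.48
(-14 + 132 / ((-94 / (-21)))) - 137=-5711 / 47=-121.51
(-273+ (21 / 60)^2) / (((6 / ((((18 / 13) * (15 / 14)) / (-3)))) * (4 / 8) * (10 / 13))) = 46779 / 800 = 58.47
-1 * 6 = -6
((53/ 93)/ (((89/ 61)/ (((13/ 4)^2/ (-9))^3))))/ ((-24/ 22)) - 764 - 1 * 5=-227898267925037/ 296579874816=-768.42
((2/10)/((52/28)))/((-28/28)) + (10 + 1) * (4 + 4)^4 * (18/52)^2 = 4561829/845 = 5398.61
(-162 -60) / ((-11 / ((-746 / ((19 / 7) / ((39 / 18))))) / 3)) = -7535346 / 209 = -36054.29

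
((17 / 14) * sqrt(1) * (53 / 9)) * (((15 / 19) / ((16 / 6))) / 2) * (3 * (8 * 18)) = 121635 / 266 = 457.27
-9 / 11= -0.82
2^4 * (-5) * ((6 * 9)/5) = -864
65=65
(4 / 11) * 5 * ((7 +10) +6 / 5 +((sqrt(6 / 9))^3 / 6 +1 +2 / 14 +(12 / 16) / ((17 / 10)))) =20 * sqrt(6) / 297 +47086 / 1309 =36.14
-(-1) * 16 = 16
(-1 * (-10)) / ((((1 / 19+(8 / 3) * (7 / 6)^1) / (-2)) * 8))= -855 / 1082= -0.79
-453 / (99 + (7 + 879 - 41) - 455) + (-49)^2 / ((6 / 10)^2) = 9782716 / 1467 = 6668.52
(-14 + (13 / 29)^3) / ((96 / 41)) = -4636403 / 780448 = -5.94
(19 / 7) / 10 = 19 / 70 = 0.27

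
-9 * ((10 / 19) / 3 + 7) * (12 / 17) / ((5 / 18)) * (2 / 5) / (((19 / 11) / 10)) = -11661408 / 30685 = -380.04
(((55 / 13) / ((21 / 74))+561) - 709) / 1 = -36334 / 273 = -133.09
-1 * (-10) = 10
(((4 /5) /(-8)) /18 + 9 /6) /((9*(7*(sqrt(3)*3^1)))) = 269*sqrt(3) /102060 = 0.00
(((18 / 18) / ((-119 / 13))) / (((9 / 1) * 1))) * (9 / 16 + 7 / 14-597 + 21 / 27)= 7.22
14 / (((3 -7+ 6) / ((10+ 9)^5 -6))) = 17332651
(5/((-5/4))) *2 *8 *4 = -256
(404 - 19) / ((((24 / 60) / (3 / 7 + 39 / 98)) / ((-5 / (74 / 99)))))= -11026125 / 2072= -5321.49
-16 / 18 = -8 / 9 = -0.89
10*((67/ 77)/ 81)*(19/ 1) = 12730/ 6237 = 2.04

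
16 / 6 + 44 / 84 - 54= -1067 / 21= -50.81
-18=-18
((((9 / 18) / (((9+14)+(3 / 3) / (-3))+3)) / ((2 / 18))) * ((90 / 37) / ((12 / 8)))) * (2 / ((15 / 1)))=108 / 2849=0.04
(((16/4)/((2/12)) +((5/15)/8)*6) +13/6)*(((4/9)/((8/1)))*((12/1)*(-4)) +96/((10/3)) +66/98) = 6245851/8820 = 708.15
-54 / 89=-0.61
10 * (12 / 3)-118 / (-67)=2798 / 67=41.76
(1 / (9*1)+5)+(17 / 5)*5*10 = 1576 / 9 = 175.11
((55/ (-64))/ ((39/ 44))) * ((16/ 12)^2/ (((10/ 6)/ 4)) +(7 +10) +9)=-27467/ 936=-29.35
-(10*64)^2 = -409600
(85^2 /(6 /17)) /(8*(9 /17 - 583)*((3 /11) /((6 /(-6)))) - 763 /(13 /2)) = 298587575 /16824372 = 17.75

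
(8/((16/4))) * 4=8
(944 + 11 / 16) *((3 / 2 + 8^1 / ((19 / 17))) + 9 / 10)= 686221 / 76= 9029.22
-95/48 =-1.98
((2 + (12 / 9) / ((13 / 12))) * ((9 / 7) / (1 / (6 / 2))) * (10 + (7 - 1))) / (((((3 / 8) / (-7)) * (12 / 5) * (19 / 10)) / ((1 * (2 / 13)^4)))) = -3225600 / 7054567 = -0.46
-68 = -68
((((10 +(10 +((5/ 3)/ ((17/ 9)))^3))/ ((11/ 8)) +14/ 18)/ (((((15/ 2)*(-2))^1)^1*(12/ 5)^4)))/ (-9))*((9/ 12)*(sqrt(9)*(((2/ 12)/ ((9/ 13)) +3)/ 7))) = 24050065625/ 6535547099136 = 0.00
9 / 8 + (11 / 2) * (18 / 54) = 71 / 24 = 2.96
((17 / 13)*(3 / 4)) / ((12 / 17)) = 289 / 208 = 1.39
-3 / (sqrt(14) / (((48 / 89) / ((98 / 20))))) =-720 *sqrt(14) / 30527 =-0.09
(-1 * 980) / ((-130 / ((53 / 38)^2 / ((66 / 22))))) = 137641 / 28158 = 4.89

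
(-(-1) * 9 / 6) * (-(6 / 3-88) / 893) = 129 / 893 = 0.14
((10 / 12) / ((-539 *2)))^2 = 25 / 41835024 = 0.00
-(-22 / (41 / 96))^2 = -4460544 / 1681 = -2653.51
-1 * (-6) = 6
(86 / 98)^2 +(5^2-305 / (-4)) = 979801 / 9604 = 102.02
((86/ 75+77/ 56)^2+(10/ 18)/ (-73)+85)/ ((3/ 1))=2400709337/ 78840000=30.45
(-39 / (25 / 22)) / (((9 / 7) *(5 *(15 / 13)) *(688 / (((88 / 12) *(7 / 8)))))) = -1002001 / 23220000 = -0.04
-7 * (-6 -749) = 5285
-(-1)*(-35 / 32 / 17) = -35 / 544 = -0.06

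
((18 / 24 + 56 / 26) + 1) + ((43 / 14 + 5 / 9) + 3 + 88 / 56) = 39647 / 3276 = 12.10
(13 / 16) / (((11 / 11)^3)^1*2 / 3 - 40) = -39 / 1888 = -0.02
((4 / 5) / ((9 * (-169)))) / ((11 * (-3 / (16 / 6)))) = 32 / 752895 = 0.00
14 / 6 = 7 / 3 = 2.33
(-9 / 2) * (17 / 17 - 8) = 63 / 2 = 31.50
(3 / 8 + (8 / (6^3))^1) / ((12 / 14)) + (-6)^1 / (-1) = 8399 / 1296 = 6.48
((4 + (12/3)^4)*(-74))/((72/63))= -16835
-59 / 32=-1.84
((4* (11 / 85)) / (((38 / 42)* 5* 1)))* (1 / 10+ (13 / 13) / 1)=5082 / 40375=0.13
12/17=0.71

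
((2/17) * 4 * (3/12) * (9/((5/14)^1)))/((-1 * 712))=-63/15130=-0.00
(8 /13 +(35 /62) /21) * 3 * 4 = 3106 /403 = 7.71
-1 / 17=-0.06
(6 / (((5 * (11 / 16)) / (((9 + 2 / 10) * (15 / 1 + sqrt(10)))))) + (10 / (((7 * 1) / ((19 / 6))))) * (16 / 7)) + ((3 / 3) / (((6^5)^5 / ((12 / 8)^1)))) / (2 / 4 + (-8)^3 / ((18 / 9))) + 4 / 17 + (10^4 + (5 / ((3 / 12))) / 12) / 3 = 4416 * sqrt(10) / 275 + 113637205295389684065028269679 / 31694985388219912201175040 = 3636.12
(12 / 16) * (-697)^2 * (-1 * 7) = -10201989 / 4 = -2550497.25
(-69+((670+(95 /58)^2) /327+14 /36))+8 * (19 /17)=-3232160387 /56101428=-57.61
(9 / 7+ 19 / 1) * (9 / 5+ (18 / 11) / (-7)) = 85626 / 2695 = 31.77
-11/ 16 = -0.69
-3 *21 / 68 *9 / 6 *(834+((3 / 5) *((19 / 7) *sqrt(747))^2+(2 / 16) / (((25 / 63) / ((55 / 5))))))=-1095314319 / 190400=-5752.70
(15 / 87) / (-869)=-5 / 25201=-0.00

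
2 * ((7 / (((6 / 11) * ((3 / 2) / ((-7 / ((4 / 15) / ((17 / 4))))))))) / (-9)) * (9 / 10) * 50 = 229075 / 24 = 9544.79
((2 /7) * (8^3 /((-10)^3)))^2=16384 /765625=0.02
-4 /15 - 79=-1189 /15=-79.27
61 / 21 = 2.90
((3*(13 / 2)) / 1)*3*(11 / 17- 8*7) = -110097 / 34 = -3238.15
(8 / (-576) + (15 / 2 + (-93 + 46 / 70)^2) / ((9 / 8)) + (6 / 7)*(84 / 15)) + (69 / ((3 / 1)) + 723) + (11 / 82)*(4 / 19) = 190943951903 / 22902600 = 8337.22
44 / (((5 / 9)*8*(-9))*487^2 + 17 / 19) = -836 / 180248423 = -0.00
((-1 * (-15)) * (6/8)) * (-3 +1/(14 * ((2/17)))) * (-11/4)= 33165/448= 74.03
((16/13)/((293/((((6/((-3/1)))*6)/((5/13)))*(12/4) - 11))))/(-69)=8368/1314105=0.01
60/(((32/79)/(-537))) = -636345/8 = -79543.12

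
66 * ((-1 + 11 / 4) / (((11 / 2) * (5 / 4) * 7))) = 2.40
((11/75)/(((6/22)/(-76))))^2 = 84566416/50625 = 1670.45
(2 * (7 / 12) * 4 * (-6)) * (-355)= 9940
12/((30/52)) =104/5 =20.80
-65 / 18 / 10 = -13 / 36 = -0.36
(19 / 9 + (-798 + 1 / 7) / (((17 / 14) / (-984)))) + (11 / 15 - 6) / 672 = 36930820939 / 57120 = 646547.99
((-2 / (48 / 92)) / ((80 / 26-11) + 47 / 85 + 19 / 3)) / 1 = 25415 / 6874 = 3.70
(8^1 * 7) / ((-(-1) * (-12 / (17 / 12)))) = -119 / 18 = -6.61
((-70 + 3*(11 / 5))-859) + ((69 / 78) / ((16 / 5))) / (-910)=-349183859 / 378560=-922.40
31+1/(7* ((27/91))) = 850/27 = 31.48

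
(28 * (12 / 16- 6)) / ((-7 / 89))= 1869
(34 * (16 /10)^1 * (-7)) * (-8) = 15232 /5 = 3046.40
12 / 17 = 0.71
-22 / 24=-11 / 12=-0.92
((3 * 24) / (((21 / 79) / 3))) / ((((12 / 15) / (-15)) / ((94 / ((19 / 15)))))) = -150376500 / 133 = -1130650.38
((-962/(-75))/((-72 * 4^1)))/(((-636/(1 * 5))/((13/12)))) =6253/16485120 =0.00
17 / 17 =1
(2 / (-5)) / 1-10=-52 / 5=-10.40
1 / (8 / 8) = 1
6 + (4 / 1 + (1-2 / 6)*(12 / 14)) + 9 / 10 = 803 / 70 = 11.47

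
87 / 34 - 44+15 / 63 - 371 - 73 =-346435 / 714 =-485.20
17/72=0.24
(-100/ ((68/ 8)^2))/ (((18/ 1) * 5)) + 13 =33773/ 2601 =12.98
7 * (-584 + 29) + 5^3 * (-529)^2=34976240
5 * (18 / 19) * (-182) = -16380 / 19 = -862.11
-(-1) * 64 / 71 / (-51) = -64 / 3621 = -0.02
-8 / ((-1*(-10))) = -4 / 5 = -0.80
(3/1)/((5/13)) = 39/5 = 7.80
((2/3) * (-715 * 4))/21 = -5720/63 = -90.79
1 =1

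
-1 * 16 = -16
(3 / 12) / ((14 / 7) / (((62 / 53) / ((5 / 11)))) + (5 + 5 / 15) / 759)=0.32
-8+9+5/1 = 6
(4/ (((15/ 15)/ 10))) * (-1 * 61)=-2440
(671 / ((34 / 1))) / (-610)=-11 / 340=-0.03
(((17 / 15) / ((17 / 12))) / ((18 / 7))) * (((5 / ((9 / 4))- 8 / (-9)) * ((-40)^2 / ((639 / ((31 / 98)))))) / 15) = 7936 / 155277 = 0.05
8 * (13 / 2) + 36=88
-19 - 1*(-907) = 888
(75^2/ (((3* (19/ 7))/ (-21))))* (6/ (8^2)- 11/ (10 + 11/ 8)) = 100130625/ 7904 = 12668.35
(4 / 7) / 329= 4 / 2303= 0.00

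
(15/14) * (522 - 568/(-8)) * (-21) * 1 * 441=-11768085/2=-5884042.50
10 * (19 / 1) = 190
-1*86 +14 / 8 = -337 / 4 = -84.25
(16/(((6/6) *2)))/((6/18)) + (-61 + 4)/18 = 125/6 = 20.83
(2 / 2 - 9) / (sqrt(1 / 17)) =-8*sqrt(17) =-32.98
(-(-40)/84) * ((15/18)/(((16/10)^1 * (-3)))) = -0.08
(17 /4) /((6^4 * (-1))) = -17 /5184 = -0.00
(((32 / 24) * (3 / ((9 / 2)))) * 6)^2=256 / 9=28.44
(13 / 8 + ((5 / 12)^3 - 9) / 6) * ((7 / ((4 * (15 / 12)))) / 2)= 9947 / 103680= 0.10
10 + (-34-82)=-106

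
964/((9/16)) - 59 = 14893/9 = 1654.78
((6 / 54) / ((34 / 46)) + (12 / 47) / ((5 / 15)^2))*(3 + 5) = 140840 / 7191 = 19.59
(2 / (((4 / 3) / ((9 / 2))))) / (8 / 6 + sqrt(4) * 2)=81 / 64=1.27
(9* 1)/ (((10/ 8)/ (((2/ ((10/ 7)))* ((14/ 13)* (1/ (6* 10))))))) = 294/ 1625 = 0.18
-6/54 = -1/9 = -0.11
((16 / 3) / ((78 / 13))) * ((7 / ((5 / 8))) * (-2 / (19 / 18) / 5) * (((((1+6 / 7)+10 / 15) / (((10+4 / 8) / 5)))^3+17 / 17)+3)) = -125937019904 / 5819843925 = -21.64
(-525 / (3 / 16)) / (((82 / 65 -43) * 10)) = 6.71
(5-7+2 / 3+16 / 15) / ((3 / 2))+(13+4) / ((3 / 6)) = 1522 / 45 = 33.82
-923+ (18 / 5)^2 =-22751 / 25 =-910.04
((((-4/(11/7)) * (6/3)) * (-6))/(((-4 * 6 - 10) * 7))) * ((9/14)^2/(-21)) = 162/64141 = 0.00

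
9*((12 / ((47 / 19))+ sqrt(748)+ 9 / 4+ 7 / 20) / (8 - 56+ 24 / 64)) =-48*sqrt(187) / 127 - 42024 / 29845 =-6.58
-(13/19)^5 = -371293/2476099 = -0.15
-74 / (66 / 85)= -3145 / 33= -95.30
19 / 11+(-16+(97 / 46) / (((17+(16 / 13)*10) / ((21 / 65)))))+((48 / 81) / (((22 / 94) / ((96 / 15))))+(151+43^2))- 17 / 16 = 138867878243 / 69402960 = 2000.89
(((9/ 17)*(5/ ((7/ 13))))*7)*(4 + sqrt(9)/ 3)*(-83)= -242775/ 17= -14280.88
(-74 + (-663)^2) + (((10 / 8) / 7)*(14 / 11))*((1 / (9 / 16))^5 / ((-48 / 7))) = 856406281535 / 1948617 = 439494.41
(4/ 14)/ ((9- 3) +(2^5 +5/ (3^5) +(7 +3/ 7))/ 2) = 0.01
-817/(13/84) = -68628/13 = -5279.08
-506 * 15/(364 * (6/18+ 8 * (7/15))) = -56925/11102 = -5.13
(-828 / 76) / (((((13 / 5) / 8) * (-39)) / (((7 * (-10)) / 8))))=-24150 / 3211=-7.52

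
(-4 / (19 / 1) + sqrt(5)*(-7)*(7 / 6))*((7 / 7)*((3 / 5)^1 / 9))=-49*sqrt(5) / 90 - 4 / 285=-1.23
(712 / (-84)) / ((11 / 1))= -178 / 231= -0.77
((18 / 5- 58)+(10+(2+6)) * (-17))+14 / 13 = -23356 / 65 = -359.32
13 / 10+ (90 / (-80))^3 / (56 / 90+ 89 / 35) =0.85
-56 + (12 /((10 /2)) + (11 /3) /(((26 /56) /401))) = 607088 /195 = 3113.27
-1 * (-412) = 412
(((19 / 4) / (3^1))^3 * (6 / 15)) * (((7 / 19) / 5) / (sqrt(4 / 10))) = 2527 * sqrt(10) / 43200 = 0.18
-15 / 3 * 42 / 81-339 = -9223 / 27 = -341.59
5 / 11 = 0.45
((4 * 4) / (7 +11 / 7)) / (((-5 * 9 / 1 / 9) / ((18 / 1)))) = -168 / 25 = -6.72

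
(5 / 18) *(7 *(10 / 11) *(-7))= -1225 / 99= -12.37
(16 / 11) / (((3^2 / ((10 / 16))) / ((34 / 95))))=68 / 1881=0.04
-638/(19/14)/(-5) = 8932/95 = 94.02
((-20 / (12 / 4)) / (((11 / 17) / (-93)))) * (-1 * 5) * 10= -47909.09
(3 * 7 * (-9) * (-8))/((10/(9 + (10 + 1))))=3024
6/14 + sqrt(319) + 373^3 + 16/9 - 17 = sqrt(319) + 3269391439/63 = 51895120.07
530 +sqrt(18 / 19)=3 *sqrt(38) / 19 +530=530.97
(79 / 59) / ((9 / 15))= 395 / 177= 2.23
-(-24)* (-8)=-192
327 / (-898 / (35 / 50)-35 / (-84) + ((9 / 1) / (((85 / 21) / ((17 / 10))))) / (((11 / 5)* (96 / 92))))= -6042960 / 23669071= -0.26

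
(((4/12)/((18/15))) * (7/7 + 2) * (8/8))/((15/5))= 5/18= 0.28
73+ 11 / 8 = 595 / 8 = 74.38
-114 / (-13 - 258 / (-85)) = 9690 / 847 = 11.44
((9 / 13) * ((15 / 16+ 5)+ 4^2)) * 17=4131 / 16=258.19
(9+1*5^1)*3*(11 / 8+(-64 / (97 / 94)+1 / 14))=-987117 / 388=-2544.12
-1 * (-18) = 18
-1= -1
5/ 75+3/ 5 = 2/ 3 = 0.67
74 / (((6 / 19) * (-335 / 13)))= -9139 / 1005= -9.09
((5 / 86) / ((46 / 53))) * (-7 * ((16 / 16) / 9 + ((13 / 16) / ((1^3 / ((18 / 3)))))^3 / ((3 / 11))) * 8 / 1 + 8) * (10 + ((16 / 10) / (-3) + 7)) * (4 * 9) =-179368496515 / 189888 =-944601.54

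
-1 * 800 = -800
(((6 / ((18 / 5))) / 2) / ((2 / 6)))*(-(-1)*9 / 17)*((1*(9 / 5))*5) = 405 / 34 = 11.91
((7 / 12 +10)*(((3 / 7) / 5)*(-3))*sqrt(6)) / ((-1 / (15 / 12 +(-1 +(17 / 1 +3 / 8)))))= 53721*sqrt(6) / 1120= 117.49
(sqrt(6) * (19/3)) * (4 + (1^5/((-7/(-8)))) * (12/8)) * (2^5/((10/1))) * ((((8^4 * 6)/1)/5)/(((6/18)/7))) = 59768832 * sqrt(6)/5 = 29280628.18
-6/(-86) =3/43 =0.07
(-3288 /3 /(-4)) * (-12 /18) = -548 /3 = -182.67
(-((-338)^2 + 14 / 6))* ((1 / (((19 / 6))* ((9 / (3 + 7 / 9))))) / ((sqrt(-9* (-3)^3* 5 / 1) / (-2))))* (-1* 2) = -93225008* sqrt(15) / 207765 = -1737.82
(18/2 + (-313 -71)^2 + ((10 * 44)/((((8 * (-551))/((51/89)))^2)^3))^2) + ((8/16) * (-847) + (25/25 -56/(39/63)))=396751066639735716149014806954142858701225331947274721570051839590506381/2699867730950712757373843580259627965019423823082141723807975473152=146952.04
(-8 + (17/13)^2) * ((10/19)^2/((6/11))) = -3.19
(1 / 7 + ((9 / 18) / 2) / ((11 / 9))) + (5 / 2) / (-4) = -171 / 616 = -0.28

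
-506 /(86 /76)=-19228 /43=-447.16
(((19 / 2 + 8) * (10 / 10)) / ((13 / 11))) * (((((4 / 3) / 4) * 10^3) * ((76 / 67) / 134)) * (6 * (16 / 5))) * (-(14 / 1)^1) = -655424000 / 58357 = -11231.28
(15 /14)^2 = 225 /196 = 1.15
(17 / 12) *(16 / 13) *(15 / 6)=170 / 39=4.36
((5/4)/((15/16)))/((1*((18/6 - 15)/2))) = -2/9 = -0.22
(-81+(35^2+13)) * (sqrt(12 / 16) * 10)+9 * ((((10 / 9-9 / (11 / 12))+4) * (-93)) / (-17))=9788.16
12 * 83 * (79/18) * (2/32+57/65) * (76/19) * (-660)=-140936158/13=-10841242.92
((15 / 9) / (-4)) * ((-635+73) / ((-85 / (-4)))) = 562 / 51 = 11.02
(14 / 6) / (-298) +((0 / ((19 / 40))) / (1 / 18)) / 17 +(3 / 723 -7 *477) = -719401699 / 215454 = -3339.00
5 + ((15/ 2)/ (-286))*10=1355/ 286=4.74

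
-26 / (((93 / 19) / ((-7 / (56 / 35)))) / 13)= 112385 / 372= 302.11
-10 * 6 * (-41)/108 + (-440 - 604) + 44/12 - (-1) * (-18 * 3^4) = -22280/9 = -2475.56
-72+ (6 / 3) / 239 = -17206 / 239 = -71.99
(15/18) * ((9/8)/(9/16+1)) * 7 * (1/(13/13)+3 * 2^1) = 147/5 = 29.40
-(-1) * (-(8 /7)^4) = -4096 /2401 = -1.71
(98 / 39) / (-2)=-49 / 39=-1.26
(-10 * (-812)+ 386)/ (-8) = -4253/ 4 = -1063.25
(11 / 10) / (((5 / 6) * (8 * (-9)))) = -11 / 600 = -0.02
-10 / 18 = -0.56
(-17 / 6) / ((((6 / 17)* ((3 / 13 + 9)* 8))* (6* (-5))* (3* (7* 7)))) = 3757 / 152409600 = 0.00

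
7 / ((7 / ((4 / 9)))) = 4 / 9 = 0.44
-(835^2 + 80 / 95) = -13247291 / 19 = -697225.84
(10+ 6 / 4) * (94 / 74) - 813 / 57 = 485 / 1406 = 0.34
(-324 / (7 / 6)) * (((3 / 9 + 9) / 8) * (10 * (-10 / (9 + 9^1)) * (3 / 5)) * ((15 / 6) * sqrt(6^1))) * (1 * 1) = 2700 * sqrt(6) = 6613.62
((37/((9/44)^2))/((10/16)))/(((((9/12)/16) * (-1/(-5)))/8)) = 293404672/243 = 1207426.63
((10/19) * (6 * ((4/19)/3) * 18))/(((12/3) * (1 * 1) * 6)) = 60/361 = 0.17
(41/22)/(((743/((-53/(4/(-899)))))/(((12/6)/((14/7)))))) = 1953527/65384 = 29.88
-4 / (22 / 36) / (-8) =0.82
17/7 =2.43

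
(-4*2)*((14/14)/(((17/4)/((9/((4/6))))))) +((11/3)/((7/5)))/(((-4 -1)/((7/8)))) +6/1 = -8107/408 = -19.87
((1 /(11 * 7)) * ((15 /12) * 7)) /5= 1 /44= 0.02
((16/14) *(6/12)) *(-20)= -11.43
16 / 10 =8 / 5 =1.60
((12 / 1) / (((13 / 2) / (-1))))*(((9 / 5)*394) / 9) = -9456 / 65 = -145.48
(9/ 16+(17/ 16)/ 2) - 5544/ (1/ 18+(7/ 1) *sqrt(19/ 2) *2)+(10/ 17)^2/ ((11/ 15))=106234144631/ 61371179936 - 12573792 *sqrt(38)/ 603287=-126.75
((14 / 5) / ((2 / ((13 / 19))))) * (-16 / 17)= -1456 / 1615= -0.90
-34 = -34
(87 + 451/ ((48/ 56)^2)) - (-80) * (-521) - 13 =-1475717/ 36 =-40992.14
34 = 34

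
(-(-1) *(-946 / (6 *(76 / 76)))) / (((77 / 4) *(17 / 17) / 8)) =-1376 / 21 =-65.52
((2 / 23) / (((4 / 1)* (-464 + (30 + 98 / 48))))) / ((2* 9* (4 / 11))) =-11 / 1430646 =-0.00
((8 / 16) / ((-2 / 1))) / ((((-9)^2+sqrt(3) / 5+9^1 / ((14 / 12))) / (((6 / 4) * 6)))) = -0.03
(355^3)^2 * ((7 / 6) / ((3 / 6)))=4670322851286458.33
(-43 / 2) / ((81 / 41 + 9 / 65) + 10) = -114595 / 64568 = -1.77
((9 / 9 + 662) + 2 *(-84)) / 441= 55 / 49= 1.12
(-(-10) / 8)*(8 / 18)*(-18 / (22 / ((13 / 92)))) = -65 / 1012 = -0.06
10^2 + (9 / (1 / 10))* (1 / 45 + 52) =4782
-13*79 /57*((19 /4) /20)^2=-19513 /19200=-1.02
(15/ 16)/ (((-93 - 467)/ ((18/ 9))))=-3/ 896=-0.00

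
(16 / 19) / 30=8 / 285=0.03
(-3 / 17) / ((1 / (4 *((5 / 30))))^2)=-4 / 51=-0.08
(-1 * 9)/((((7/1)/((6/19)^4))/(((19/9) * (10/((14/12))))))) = -77760/336091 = -0.23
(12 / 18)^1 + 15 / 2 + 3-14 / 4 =23 / 3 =7.67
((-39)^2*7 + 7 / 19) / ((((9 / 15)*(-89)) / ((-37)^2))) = -1384743500 / 5073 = -272963.43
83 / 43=1.93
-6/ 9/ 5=-2/ 15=-0.13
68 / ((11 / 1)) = 68 / 11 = 6.18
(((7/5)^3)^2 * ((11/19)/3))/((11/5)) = 117649/178125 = 0.66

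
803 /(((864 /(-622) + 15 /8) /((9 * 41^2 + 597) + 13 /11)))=31420770376 /1209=25989057.38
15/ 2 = 7.50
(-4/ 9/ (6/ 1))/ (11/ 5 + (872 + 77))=-5/ 64206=-0.00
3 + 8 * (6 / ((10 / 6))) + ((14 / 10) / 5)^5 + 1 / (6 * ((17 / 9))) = 10588462063 / 332031250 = 31.89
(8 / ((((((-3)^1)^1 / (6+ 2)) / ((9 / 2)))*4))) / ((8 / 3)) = -9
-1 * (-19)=19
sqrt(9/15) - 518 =-517.23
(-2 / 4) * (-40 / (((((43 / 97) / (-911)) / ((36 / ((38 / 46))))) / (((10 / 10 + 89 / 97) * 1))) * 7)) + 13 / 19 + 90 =-2805507137 / 5719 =-490559.04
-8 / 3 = -2.67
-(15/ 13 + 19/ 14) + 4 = 271/ 182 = 1.49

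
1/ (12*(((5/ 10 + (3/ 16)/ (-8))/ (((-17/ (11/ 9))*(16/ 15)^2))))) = -139264/ 50325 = -2.77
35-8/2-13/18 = 545/18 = 30.28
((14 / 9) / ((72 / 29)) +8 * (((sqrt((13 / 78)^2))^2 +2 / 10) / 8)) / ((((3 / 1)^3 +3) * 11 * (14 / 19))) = 3287 / 935550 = 0.00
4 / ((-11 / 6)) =-24 / 11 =-2.18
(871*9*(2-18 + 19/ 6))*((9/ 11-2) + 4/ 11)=164619/ 2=82309.50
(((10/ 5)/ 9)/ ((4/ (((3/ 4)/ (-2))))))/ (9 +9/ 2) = -1/ 648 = -0.00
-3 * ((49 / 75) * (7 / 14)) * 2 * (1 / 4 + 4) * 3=-2499 / 100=-24.99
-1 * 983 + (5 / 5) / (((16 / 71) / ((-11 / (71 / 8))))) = -1977 / 2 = -988.50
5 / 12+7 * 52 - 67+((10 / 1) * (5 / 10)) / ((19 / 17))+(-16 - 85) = 45803 / 228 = 200.89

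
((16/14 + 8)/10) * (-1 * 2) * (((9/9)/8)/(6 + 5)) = -8/385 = -0.02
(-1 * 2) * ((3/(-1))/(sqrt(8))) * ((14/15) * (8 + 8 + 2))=126 * sqrt(2)/5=35.64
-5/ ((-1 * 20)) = 0.25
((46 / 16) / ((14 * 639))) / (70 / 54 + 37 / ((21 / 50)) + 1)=69 / 19407424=0.00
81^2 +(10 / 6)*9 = 6576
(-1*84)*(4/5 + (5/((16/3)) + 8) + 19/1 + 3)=-53319/20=-2665.95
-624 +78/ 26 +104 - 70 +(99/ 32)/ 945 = -1972309/ 3360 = -587.00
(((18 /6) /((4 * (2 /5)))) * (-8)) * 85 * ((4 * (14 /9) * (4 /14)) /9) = -6800 /27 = -251.85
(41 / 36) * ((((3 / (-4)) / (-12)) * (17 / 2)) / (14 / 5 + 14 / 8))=3485 / 26208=0.13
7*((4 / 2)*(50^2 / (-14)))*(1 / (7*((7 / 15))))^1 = -37500 / 49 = -765.31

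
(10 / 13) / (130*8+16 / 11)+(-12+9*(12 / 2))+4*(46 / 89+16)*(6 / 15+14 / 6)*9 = 11049419999 / 6627296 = 1667.26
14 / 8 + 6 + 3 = 43 / 4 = 10.75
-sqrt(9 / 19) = -3*sqrt(19) / 19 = -0.69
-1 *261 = -261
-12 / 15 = -4 / 5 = -0.80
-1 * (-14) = 14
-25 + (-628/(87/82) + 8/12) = -17871/29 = -616.24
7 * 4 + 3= 31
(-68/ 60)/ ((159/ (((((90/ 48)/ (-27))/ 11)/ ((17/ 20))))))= 5/ 94446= 0.00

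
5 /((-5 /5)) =-5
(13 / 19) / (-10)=-13 / 190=-0.07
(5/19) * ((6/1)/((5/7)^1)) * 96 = 4032/19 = 212.21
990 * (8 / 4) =1980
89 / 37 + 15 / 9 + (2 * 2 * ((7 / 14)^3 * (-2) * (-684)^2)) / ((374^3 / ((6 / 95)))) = 14776548832 / 3629257665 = 4.07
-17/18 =-0.94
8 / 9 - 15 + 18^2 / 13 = 1265 / 117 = 10.81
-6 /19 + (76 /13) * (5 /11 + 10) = 60.80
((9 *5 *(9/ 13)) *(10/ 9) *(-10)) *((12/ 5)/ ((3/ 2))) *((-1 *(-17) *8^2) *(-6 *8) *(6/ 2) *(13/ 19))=1128038400/ 19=59370442.11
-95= -95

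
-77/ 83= -0.93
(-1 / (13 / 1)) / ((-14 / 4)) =2 / 91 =0.02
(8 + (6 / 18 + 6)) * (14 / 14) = 43 / 3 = 14.33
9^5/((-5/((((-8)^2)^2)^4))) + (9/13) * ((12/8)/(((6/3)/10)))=-432141213394475679069/130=-3324163179957505223.61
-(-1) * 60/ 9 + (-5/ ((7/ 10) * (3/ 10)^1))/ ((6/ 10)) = -33.02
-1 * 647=-647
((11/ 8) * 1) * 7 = 77/ 8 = 9.62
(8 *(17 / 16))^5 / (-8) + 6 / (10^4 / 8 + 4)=-296749857 / 53504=-5546.31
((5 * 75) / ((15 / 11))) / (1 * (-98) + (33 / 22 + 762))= 50 / 121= 0.41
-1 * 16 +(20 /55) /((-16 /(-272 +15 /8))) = -3471 /352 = -9.86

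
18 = 18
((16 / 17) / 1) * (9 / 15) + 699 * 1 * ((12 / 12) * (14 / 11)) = 832338 / 935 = 890.20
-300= -300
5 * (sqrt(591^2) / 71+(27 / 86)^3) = 1886532945 / 45159976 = 41.77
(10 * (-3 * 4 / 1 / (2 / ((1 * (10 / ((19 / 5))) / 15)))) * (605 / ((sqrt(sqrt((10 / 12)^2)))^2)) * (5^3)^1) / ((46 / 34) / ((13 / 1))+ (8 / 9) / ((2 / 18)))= -1337050000 / 11343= -117874.46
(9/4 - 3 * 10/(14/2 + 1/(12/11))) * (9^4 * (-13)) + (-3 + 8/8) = 9979129/76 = 131304.33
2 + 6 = 8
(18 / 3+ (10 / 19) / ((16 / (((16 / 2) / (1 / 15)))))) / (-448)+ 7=8485 / 1216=6.98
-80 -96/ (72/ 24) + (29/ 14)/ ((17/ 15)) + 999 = 211541/ 238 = 888.83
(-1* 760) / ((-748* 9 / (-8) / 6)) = -5.42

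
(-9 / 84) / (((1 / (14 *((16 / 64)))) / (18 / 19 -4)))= 87 / 76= 1.14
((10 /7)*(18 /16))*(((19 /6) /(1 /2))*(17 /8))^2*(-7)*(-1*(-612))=-79811685 /64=-1247057.58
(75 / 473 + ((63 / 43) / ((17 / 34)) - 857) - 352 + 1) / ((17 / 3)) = -1709769 / 8041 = -212.63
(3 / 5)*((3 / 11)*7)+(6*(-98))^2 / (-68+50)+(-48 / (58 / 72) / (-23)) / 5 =-704584451 / 36685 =-19206.34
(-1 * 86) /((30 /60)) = -172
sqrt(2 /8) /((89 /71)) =0.40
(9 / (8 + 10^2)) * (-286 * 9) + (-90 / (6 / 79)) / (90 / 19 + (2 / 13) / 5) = -2726451 / 5888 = -463.05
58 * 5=290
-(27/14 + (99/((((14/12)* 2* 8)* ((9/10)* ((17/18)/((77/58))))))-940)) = 12834793/13804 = 929.79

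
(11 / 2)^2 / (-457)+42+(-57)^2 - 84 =5862275 / 1828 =3206.93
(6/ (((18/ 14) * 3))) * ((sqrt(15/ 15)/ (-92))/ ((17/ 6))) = -0.01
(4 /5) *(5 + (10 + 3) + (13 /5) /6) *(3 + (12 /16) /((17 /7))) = 1659 /34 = 48.79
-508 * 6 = -3048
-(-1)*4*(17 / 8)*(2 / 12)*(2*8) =22.67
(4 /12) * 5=5 /3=1.67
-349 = -349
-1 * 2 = -2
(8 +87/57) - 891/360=7.05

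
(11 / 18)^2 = 121 / 324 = 0.37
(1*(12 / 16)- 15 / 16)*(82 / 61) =-123 / 488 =-0.25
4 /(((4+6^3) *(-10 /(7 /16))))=-7 /8800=-0.00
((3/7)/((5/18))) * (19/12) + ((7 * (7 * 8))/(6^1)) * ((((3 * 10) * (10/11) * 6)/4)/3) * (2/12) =348643/2310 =150.93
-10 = -10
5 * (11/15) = 11/3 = 3.67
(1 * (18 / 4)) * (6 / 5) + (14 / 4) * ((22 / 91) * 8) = 791 / 65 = 12.17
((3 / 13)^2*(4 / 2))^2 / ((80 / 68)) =1377 / 142805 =0.01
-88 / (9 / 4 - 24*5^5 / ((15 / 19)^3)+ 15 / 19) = 60192 / 104254721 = 0.00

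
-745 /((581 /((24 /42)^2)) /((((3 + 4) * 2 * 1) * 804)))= -19167360 /4067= -4712.90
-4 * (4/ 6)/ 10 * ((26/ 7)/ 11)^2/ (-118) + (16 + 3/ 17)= 1442993359/ 89201805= 16.18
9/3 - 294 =-291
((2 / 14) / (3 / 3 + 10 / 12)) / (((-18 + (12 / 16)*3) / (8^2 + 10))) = -592 / 1617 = -0.37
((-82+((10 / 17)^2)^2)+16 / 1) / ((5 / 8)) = -44019088 / 417605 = -105.41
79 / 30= 2.63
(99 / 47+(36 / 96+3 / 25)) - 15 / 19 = 323607 / 178600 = 1.81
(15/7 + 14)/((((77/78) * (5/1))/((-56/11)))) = -70512/4235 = -16.65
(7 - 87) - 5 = -85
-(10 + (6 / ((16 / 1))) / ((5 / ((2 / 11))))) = -2203 / 220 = -10.01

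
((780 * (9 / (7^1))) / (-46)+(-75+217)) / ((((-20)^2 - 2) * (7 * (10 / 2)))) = 9676 / 1121365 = 0.01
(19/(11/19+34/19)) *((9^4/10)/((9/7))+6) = 621281/150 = 4141.87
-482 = -482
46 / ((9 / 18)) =92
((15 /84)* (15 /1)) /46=0.06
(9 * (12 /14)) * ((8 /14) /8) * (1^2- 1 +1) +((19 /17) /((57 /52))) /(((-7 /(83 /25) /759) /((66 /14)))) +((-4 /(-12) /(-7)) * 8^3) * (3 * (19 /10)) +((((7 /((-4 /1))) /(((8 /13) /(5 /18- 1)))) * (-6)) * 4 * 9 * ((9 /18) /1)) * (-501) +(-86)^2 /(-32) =36328189351 /333200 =109028.18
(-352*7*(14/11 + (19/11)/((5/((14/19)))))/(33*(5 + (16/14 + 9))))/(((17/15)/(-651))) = 42872256/9911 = 4325.72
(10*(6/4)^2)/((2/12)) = 135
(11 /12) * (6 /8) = 11 /16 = 0.69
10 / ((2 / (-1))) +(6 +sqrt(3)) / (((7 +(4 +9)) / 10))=-2 +sqrt(3) / 2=-1.13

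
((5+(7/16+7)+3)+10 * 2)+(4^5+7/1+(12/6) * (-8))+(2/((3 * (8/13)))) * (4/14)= 353051/336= 1050.75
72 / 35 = 2.06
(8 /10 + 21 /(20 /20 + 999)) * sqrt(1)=821 /1000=0.82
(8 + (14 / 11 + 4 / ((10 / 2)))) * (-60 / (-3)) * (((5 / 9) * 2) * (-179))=-3966640 / 99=-40067.07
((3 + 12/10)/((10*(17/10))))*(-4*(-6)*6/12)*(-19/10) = -2394/425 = -5.63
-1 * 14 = -14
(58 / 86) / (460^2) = 0.00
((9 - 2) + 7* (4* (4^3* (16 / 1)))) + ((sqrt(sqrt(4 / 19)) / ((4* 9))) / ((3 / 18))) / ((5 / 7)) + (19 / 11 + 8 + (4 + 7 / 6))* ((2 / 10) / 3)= 7* 19^(3 / 4)* sqrt(2) / 570 + 28393193 / 990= 28680.15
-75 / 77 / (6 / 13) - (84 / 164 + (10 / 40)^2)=-135629 / 50512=-2.69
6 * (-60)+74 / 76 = -13643 / 38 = -359.03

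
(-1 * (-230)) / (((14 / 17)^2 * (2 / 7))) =33235 / 28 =1186.96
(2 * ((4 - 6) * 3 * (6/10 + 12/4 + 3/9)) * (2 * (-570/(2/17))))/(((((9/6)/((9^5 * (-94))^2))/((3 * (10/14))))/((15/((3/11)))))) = 7750134985752937166400/7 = 1107162140821848166628.57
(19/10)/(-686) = -19/6860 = -0.00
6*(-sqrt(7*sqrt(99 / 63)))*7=-42*77^(1 / 4)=-124.41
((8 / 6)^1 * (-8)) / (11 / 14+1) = -448 / 75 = -5.97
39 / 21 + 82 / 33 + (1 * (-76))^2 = 5780.34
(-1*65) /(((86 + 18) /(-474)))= 296.25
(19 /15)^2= 361 /225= 1.60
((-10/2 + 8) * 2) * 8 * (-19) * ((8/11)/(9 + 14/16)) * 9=-604.50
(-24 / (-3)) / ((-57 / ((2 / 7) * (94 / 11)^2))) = -141376 / 48279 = -2.93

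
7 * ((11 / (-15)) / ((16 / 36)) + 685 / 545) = -5999 / 2180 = -2.75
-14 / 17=-0.82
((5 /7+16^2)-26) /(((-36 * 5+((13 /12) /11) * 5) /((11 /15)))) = -156332 /165865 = -0.94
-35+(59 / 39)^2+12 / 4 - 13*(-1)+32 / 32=-23897 / 1521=-15.71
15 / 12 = 1.25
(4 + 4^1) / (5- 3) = 4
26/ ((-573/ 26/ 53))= -35828/ 573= -62.53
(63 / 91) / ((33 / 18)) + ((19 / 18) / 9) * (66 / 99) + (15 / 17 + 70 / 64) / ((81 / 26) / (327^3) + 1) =773949078699431 / 318246836718096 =2.43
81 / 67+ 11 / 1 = 818 / 67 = 12.21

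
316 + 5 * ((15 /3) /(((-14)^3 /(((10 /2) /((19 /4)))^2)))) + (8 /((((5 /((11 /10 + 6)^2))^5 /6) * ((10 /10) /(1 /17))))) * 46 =27812757099266513001648187 /2055655273437500000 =13529874.13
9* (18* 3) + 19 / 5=2449 / 5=489.80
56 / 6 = 28 / 3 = 9.33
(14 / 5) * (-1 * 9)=-126 / 5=-25.20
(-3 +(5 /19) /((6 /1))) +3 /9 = -299 /114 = -2.62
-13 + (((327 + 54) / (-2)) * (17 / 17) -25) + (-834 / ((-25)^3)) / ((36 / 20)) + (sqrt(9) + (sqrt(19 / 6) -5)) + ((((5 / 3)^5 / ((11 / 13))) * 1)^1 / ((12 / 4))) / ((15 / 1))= -34601875811 / 150356250 + sqrt(114) / 6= -228.35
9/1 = 9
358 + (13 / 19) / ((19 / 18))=129472 / 361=358.65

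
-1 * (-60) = 60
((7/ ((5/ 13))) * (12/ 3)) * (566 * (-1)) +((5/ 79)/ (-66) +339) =-40865.80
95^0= 1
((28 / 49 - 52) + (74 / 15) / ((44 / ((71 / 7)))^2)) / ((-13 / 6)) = 36403883 / 1541540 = 23.62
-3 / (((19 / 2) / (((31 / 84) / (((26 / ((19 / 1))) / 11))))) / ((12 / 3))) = -341 / 91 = -3.75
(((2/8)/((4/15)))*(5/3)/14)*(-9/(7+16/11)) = -825/6944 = -0.12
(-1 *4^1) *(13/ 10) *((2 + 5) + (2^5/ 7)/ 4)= -42.34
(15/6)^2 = 25/4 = 6.25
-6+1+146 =141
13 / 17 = 0.76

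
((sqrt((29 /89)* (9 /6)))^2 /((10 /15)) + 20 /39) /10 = 0.12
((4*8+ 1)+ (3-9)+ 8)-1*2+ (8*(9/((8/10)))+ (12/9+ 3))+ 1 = 385/3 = 128.33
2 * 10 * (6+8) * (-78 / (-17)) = 21840 / 17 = 1284.71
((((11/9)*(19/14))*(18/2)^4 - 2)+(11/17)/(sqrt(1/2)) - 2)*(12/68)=33*sqrt(2)/289+456915/238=1919.97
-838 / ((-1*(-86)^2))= 419 / 3698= 0.11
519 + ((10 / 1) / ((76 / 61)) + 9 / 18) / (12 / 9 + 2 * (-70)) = 2050845 / 3952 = 518.94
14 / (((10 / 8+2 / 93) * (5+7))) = 434 / 473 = 0.92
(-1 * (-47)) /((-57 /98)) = -4606 /57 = -80.81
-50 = -50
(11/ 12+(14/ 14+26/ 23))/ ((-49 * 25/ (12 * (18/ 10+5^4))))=-2635694/ 140875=-18.71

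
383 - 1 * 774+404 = 13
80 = 80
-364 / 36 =-91 / 9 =-10.11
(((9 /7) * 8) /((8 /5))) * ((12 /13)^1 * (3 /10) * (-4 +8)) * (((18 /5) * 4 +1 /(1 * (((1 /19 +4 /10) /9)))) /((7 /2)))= 104976 /1505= 69.75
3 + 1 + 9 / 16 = 73 / 16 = 4.56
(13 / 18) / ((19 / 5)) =65 / 342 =0.19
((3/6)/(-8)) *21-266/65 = -5621/1040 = -5.40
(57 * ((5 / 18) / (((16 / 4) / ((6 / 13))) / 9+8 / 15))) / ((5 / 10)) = 4275 / 202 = 21.16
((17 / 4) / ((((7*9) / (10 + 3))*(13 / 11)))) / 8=187 / 2016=0.09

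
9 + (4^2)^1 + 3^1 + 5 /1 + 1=34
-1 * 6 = -6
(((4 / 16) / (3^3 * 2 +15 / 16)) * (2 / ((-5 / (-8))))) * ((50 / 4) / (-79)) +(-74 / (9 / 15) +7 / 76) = -216806571 / 1759172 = -123.24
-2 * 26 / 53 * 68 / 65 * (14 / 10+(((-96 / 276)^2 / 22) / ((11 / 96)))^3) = -499372200580173296 / 347487355007365925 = -1.44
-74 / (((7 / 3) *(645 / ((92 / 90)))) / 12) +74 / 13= 1493542 / 293475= 5.09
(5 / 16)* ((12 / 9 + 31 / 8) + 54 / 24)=895 / 384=2.33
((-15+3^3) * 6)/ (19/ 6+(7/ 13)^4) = 12338352/ 557065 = 22.15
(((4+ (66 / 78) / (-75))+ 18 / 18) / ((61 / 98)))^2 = 227216195584 / 3537275625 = 64.23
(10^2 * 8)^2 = 640000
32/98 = 16/49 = 0.33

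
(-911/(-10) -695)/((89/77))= -465003/890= -522.48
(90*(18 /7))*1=1620 /7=231.43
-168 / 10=-84 / 5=-16.80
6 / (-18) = -1 / 3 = -0.33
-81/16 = -5.06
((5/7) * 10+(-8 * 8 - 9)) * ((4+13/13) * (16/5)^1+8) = -11064/7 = -1580.57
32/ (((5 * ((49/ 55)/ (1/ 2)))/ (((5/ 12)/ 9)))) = 220/ 1323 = 0.17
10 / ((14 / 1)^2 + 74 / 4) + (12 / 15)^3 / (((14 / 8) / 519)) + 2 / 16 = 456504623 / 3003000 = 152.02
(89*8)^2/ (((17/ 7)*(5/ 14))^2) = 4868690176/ 7225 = 673867.15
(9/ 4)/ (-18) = -0.12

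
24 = 24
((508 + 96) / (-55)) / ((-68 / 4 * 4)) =151 / 935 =0.16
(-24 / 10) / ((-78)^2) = -1 / 2535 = -0.00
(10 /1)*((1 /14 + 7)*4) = 1980 /7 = 282.86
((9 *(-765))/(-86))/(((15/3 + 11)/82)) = 282285/688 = 410.30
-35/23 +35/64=-1435/1472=-0.97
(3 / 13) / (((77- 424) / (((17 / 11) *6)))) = -306 / 49621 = -0.01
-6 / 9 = -2 / 3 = -0.67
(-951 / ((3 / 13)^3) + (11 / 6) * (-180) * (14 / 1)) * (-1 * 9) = 738029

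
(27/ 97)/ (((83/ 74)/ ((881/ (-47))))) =-1760238/ 378397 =-4.65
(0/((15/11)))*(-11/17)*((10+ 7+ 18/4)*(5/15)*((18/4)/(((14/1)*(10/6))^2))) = 0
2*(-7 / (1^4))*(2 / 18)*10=-15.56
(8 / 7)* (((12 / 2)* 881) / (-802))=-7.53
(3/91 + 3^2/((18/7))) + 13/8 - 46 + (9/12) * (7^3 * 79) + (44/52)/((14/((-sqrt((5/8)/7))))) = 14765229/728 - 11 * sqrt(70)/5096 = 20281.89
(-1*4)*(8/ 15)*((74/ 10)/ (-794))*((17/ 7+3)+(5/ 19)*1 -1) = 123136/ 1320025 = 0.09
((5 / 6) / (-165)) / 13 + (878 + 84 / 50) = 56607383 / 64350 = 879.68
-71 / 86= -0.83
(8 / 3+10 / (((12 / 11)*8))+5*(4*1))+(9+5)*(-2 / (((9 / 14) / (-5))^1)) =34789 / 144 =241.59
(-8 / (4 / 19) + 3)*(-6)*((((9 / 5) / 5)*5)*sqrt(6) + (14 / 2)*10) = 378*sqrt(6) + 14700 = 15625.91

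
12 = 12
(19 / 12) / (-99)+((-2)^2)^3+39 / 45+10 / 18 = 388513 / 5940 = 65.41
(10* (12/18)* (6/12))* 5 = 50/3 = 16.67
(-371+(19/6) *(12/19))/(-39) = 123/13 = 9.46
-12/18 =-2/3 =-0.67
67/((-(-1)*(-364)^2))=67/132496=0.00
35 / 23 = 1.52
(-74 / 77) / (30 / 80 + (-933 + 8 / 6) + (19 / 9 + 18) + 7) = 5328 / 5012777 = 0.00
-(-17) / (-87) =-17 / 87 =-0.20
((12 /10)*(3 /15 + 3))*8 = 768 /25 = 30.72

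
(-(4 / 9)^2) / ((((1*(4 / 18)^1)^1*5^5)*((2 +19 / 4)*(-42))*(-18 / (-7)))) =8 / 20503125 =0.00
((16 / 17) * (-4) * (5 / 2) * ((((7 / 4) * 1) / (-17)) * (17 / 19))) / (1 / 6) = 1680 / 323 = 5.20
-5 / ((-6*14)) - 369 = -30991 / 84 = -368.94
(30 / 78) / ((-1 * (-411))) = 5 / 5343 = 0.00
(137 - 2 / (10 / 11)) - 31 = 519 / 5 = 103.80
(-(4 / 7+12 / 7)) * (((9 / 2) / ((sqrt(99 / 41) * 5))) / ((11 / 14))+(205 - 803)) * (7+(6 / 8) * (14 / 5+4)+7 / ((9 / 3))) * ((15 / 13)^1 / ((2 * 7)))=79672 / 49 - 5196 * sqrt(451) / 55055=1623.95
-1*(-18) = 18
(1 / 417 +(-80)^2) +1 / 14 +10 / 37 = 1382512727 / 216006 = 6400.34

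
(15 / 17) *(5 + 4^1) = 135 / 17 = 7.94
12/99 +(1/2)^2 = 49/132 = 0.37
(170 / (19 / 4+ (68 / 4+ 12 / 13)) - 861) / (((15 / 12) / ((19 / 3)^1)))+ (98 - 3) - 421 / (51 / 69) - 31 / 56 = -80805842683 / 16836120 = -4799.55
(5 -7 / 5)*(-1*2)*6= -216 / 5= -43.20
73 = 73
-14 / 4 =-7 / 2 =-3.50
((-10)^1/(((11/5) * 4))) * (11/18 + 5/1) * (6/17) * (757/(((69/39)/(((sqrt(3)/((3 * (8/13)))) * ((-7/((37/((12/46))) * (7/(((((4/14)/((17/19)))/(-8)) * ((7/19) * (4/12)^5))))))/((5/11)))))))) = -64606165 * sqrt(3)/131957094816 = -0.00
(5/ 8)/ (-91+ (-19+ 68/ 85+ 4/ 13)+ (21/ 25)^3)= -1015625/ 175986856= -0.01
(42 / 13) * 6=252 / 13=19.38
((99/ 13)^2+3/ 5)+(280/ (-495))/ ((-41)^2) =8239690208/ 140624055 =58.59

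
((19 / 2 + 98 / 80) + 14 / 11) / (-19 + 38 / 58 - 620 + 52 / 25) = -765455 / 40593696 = -0.02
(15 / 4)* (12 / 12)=15 / 4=3.75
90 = 90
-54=-54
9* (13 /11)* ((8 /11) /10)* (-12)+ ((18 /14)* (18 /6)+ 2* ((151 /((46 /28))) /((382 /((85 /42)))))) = -248457658 /55813065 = -4.45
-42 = -42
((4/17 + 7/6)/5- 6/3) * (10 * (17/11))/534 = -877/17622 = -0.05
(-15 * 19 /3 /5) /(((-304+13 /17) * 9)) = 323 /46395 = 0.01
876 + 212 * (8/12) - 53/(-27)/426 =11701421/11502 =1017.34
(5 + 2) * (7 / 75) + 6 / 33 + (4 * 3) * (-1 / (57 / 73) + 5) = 712691 / 15675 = 45.47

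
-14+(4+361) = 351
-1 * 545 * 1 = -545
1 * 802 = 802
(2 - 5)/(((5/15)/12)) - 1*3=-111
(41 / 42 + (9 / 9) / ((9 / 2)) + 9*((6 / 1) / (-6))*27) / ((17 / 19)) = -578873 / 2142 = -270.25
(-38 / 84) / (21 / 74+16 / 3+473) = -703 / 743771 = -0.00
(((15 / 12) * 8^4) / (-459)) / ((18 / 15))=-12800 / 1377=-9.30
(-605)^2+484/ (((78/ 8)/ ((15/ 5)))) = 4760261/ 13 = 366173.92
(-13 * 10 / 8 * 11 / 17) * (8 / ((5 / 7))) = -2002 / 17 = -117.76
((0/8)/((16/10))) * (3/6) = 0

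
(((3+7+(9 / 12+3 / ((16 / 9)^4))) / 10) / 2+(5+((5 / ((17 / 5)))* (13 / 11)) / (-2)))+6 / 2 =376653917 / 49020928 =7.68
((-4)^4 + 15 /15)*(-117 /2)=-30069 /2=-15034.50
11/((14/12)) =66/7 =9.43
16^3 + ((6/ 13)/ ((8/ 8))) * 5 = 53278/ 13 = 4098.31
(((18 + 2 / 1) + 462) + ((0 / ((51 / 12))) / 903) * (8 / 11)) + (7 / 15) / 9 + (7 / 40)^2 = 20825963 / 43200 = 482.08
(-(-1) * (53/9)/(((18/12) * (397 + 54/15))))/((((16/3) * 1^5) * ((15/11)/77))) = 44891/432648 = 0.10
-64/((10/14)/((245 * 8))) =-175616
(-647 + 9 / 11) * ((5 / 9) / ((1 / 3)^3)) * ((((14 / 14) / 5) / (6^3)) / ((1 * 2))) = -4.49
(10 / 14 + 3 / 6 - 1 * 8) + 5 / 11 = -975 / 154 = -6.33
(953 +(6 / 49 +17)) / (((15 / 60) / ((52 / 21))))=9887488 / 1029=9608.83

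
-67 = -67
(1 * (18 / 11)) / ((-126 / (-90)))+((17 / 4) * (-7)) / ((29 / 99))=-896697 / 8932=-100.39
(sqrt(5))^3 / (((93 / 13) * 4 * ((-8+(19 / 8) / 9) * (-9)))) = 130 * sqrt(5) / 51801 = 0.01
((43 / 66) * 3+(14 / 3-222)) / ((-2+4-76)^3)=14215 / 26744784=0.00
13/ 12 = 1.08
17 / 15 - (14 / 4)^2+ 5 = -367 / 60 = -6.12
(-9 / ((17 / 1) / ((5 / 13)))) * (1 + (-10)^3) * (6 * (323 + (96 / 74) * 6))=89222310 / 221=403720.86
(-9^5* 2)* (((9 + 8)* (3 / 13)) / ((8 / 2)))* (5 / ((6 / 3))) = -15057495 / 52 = -289567.21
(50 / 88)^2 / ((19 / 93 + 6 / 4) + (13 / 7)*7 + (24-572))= -58125 / 96018824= -0.00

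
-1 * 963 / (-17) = 963 / 17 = 56.65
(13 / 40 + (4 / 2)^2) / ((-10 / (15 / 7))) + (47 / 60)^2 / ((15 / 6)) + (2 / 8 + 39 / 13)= 323651 / 126000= 2.57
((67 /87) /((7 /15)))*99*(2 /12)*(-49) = -77385 /58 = -1334.22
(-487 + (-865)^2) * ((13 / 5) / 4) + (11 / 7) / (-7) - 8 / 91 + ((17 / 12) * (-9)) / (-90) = 37152097217 / 76440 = 486029.53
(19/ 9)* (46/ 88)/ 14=437/ 5544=0.08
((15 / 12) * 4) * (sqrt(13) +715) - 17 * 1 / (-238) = 5 * sqrt(13) +50051 / 14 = 3593.10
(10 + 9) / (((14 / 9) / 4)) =342 / 7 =48.86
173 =173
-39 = -39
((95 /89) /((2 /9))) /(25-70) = -19 /178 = -0.11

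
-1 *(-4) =4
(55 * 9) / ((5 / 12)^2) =14256 / 5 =2851.20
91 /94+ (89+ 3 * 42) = 20301 /94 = 215.97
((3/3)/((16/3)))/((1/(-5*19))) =-285/16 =-17.81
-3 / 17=-0.18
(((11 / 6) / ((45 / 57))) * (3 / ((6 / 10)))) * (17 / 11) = 323 / 18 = 17.94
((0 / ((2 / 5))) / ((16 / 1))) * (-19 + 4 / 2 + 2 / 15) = 0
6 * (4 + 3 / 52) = 633 / 26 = 24.35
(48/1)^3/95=110592/95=1164.13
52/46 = 26/23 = 1.13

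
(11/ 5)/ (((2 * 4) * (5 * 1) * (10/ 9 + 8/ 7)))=0.02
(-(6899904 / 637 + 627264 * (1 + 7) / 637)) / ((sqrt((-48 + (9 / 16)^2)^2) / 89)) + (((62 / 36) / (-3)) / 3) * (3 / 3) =-14663244483919 / 419896386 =-34921.10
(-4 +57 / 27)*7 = -119 / 9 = -13.22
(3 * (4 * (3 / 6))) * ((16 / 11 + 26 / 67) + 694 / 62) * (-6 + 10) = 7148088 / 22847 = 312.87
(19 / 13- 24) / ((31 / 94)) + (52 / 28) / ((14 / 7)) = -67.41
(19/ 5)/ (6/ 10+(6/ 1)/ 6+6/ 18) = 57/ 29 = 1.97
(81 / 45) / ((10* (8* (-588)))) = -3 / 78400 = -0.00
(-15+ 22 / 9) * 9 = -113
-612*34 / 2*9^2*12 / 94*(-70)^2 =-527150757.45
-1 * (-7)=7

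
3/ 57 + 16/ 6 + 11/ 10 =2177/ 570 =3.82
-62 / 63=-0.98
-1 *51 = -51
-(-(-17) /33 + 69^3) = -10840814 /33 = -328509.52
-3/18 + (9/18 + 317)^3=768143621/24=32005984.21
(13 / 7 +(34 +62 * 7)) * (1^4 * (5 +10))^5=2497584375 / 7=356797767.86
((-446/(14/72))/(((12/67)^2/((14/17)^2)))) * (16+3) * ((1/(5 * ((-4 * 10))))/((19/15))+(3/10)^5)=20202129507/14450000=1398.07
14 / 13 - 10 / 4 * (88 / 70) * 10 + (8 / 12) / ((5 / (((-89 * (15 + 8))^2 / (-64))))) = -382634779 / 43680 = -8759.95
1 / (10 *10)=1 / 100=0.01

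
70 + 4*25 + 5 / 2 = 345 / 2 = 172.50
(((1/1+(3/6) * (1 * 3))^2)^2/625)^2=1/256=0.00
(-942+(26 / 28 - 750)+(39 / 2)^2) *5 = -6554.11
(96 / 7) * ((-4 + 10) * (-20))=-11520 / 7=-1645.71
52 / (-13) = -4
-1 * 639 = -639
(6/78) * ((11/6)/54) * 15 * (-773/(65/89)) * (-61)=46162787/18252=2529.19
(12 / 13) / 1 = 12 / 13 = 0.92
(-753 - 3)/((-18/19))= 798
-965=-965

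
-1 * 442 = -442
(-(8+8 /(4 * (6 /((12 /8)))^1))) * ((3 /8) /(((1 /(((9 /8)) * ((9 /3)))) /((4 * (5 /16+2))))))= -50949 /512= -99.51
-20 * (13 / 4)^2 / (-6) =845 / 24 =35.21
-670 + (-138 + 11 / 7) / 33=-155725 / 231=-674.13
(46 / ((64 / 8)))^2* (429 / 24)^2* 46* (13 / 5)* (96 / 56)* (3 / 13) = 2239226847 / 4480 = 499827.42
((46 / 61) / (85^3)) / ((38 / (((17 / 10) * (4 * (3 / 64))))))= 0.00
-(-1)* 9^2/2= 81/2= 40.50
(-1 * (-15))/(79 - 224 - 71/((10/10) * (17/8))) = -85/1011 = -0.08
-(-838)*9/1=7542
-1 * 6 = -6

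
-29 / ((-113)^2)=-29 / 12769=-0.00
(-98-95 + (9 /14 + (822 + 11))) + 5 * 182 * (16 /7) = 38089 /14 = 2720.64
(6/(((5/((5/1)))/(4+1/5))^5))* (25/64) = 12252303/4000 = 3063.08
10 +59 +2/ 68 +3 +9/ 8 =9949/ 136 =73.15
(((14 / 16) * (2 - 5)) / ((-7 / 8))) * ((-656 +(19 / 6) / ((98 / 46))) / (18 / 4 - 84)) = 192427 / 7791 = 24.70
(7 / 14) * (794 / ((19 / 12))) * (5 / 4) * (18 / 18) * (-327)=-1947285 / 19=-102488.68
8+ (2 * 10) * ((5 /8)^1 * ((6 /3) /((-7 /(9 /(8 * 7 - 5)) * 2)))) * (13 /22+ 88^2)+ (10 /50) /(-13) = -827889891 /340340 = -2432.54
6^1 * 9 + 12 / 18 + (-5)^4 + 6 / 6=2042 / 3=680.67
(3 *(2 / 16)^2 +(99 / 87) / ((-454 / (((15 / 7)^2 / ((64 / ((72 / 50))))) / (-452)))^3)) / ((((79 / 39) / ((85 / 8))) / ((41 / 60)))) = 51291625198047579257440607157 / 305285458707372766711173349376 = 0.17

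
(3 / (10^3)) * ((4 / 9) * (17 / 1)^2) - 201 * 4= -602711 / 750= -803.61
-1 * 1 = -1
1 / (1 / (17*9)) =153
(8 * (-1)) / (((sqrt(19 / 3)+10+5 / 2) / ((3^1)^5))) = -291600 / 1799+7776 * sqrt(57) / 1799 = -129.46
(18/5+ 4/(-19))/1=322/95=3.39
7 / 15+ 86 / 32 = 757 / 240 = 3.15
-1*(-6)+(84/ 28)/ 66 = 133/ 22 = 6.05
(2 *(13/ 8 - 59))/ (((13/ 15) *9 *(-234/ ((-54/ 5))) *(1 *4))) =-459/ 2704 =-0.17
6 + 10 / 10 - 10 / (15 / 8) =1.67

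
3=3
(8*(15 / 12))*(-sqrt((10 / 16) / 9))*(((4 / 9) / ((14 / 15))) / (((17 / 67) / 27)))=-133.53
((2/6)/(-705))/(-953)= 1/2015595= 0.00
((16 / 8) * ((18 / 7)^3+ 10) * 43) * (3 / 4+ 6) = 5376591 / 343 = 15675.19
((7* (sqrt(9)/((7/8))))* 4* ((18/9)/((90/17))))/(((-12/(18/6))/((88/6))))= -5984/45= -132.98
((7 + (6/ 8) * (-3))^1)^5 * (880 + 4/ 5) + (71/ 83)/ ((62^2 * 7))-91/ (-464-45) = 774769762037193591/ 363770328320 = 2129832.21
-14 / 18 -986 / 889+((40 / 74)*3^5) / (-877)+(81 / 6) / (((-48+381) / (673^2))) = 9533383713373 / 519248898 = 18359.95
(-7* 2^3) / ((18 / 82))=-2296 / 9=-255.11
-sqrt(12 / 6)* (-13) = 18.38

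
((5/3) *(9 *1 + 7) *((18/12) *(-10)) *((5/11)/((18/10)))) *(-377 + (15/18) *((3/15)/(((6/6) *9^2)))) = 38080.60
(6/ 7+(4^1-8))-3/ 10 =-241/ 70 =-3.44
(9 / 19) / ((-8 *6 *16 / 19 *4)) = -3 / 1024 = -0.00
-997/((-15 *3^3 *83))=997/33615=0.03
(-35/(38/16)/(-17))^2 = 78400/104329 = 0.75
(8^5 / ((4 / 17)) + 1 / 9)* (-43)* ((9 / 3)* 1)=-53895211 / 3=-17965070.33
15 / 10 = 3 / 2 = 1.50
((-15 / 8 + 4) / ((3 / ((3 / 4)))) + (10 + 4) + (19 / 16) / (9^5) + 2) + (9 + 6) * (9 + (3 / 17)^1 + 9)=9289175983 / 32122656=289.18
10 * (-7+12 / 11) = -59.09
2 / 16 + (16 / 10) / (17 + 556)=2929 / 22920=0.13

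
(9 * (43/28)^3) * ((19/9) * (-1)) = -1510633/21952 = -68.82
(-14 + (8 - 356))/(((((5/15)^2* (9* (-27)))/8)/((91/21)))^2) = -3915392/6561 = -596.77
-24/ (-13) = 24/ 13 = 1.85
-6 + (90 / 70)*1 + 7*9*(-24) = -10617 / 7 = -1516.71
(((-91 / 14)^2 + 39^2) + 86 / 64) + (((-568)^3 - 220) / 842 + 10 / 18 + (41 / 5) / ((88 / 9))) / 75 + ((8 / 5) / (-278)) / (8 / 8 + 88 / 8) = -92964266335739 / 69520572000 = -1337.22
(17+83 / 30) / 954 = 593 / 28620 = 0.02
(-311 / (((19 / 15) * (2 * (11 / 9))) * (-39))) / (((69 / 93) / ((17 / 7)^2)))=125381205 / 6124118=20.47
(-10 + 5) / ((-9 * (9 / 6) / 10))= 100 / 27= 3.70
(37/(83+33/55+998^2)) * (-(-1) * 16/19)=0.00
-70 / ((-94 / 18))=630 / 47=13.40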